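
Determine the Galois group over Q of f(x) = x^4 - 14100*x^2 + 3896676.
Gal(K/Q) = Z/2Z (cyclic of order 2)

f factors as (x^2 - 282)(x^2 - 13818), so the splitting field is K = Q(sqrt(282), sqrt(13818)). The squarefree part of 282 is 282 and the squarefree part of 13818 is also 282, so sqrt(282) and sqrt(13818) are both rational multiples of sqrt(282). Hence Q(sqrt(282)) = Q(sqrt(13818)) = Q(sqrt(282)), and the splitting field collapses to a single degree-2 extension with Galois group Z/2Z.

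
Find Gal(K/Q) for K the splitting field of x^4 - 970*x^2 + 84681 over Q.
Gal(K/Q) = Z/2Z (cyclic of order 2)

f factors as (x^2 - 97)(x^2 - 873), so the splitting field is K = Q(sqrt(97), sqrt(873)). The squarefree part of 97 is 97 and the squarefree part of 873 is also 97, so sqrt(97) and sqrt(873) are both rational multiples of sqrt(97). Hence Q(sqrt(97)) = Q(sqrt(873)) = Q(sqrt(97)), and the splitting field collapses to a single degree-2 extension with Galois group Z/2Z.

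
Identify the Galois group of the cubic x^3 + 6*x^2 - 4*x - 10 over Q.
Gal(K/Q) = S_3 (symmetric group of order 6)

Compute the discriminant of x^3 + (6)*x^2 + (-4)*x + (-10): Δ = 11092. Since Δ is not a rational square, the Galois group is not contained in A_3; it must be the full S_3 (irreducibility of the cubic rules out anything smaller).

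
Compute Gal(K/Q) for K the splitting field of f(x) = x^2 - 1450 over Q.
Gal(K/Q) = Z/2Z (cyclic of order 2)

x^2 - 1450 is irreducible over Q since 1450 is not a rational square. The splitting field Q(sqrt(1450)) has degree 2 over Q, and its unique nontrivial automorphism is sqrt(1450) ↦ -sqrt(1450). Hence Gal(Q(sqrt(1450))/Q) = Z/2Z.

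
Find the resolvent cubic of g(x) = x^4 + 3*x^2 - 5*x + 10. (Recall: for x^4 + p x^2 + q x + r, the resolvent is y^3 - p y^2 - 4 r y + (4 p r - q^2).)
h(y) = y^3 - 3*y^2 - 40*y + 95

Identify coefficients: p = 3, q = -5, r = 10.
Plug into h(y) = y^3 - p y^2 - 4 r y + (4 p r - q^2):
  h(y) = y^3 - (3) y^2 - 4*(10) y + (4*(3)*(10) - (-5)^2)
       = y^3 + (-3) y^2 + (-40) y + (95).
Simplifying: h(y) = y^3 - 3*y^2 - 40*y + 95.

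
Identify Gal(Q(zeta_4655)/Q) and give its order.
|Gal(Q(zeta_4655)/Q)| = phi(4655) = 3024; group ≅ (Z/4655Z)^* ≅ Z/4Z × Z/18Z × Z/42Z

The n-th cyclotomic polynomial Φ_4655(x) is the minimal polynomial of zeta_4655 over Q and has degree phi(4655) = 3024. So Q(zeta_4655) is a degree-3024 Galois extension with Galois group (Z/4655Z)^*. By CRT, (Z/4655Z)^* ≅ (Z/5Z)^* × (Z/49Z)^* × (Z/19Z)^*. Each prime-power unit group is (Z/5Z)^* ≅ Z/4Z; (Z/49Z)^* ≅ Z/42Z; (Z/19Z)^* ≅ Z/18Z. Hence Gal(Q(zeta_4655)/Q) ≅ Z/4Z × Z/18Z × Z/42Z.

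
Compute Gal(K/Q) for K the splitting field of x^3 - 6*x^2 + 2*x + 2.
Gal(K/Q) = S_3 (symmetric group of order 6)

Compute the discriminant of x^3 + (-6)*x^2 + (2)*x + (2): Δ = 1300. Since Δ is not a rational square, the Galois group is not contained in A_3; it must be the full S_3 (irreducibility of the cubic rules out anything smaller).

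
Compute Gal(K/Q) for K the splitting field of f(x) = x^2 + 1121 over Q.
Gal(K/Q) = Z/2Z (cyclic of order 2)

x^2 + 1121 is irreducible over Q since -1121 is not a rational square. The splitting field Q(sqrt(-1121)) has degree 2 over Q, and its unique nontrivial automorphism is sqrt(-1121) ↦ -sqrt(-1121). Hence Gal(Q(sqrt(-1121))/Q) = Z/2Z.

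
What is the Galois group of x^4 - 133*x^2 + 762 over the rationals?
Gal(K/Q) = V_4 (Klein four-group, Z/2Z × Z/2Z)

f factors as (x^2 - 6)(x^2 - 127), so the splitting field is K = Q(sqrt(6), sqrt(127)). The elements 6, 127, 762 are all non-squares in Q, so sqrt(6) and sqrt(127) generate independent quadratic extensions. Thus [K:Q] = 4 and Gal(K/Q) is generated by the two order-2 automorphisms sqrt(6) ↦ -sqrt(6) and sqrt(127) ↦ -sqrt(127), giving V_4.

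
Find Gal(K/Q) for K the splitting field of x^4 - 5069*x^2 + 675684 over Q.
Gal(K/Q) = Z/2Z (cyclic of order 2)

f factors as (x^2 - 137)(x^2 - 4932), so the splitting field is K = Q(sqrt(137), sqrt(4932)). The squarefree part of 137 is 137 and the squarefree part of 4932 is also 137, so sqrt(137) and sqrt(4932) are both rational multiples of sqrt(137). Hence Q(sqrt(137)) = Q(sqrt(4932)) = Q(sqrt(137)), and the splitting field collapses to a single degree-2 extension with Galois group Z/2Z.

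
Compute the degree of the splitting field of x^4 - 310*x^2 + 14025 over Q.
[K:Q] = 4

f factors as (x^2 - 55)(x^2 - 255); the splitting field is K = Q(sqrt(55), sqrt(255)). Since 55, 255, and 14025 are all non-squares in Q, the three subfields Q(sqrt(55)), Q(sqrt(255)), Q(sqrt(14025)) are distinct degree-2 extensions, so [K:Q] = 4 (Klein four Galois group).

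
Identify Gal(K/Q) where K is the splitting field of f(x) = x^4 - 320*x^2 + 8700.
Gal(K/Q) = V_4 (Klein four-group, Z/2Z × Z/2Z)

f factors as (x^2 - 30)(x^2 - 290), so the splitting field is K = Q(sqrt(30), sqrt(290)). The elements 30, 290, 8700 are all non-squares in Q, so sqrt(30) and sqrt(290) generate independent quadratic extensions. Thus [K:Q] = 4 and Gal(K/Q) is generated by the two order-2 automorphisms sqrt(30) ↦ -sqrt(30) and sqrt(290) ↦ -sqrt(290), giving V_4.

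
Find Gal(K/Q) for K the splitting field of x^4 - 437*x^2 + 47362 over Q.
Gal(K/Q) = V_4 (Klein four-group, Z/2Z × Z/2Z)

f factors as (x^2 - 238)(x^2 - 199), so the splitting field is K = Q(sqrt(238), sqrt(199)). The elements 238, 199, 47362 are all non-squares in Q, so sqrt(238) and sqrt(199) generate independent quadratic extensions. Thus [K:Q] = 4 and Gal(K/Q) is generated by the two order-2 automorphisms sqrt(238) ↦ -sqrt(238) and sqrt(199) ↦ -sqrt(199), giving V_4.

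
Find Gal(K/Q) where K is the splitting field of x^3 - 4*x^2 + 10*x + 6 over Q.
Gal(K/Q) = S_3 (symmetric group of order 6)

Compute the discriminant of x^3 + (-4)*x^2 + (10)*x + (6): Δ = -6156. Since Δ is not a rational square, the Galois group is not contained in A_3; it must be the full S_3 (irreducibility of the cubic rules out anything smaller).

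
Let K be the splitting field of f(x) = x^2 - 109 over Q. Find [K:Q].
[K:Q] = 2

The polynomial x^2 - 109 is irreducible over Q since 109 is not a perfect square. Its splitting field is Q(sqrt(109)), which has degree 2 over Q.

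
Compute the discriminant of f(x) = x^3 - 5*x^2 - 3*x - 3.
Δ = -2220

For x^3 + a x^2 + b x + c the discriminant is Δ = 18 a b c - 4 a^3 c + a^2 b^2 - 4 b^3 - 27 c^2.
Plug a = -5, b = -3, c = -3:
  18*(-5)*(-3)*(-3) - 4*(-5)^3*(-3) + (-5)^2*(-3)^2 - 4*(-3)^3 - 27*(-3)^2
  = -810 + (-1500) + 225 + (108) + (-243)
  = -2220.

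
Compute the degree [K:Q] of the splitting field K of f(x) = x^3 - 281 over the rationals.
[K:Q] = 6

x^3 - 281 has one real root r = 281^(1/3) and two complex roots r*zeta_3, r*zeta_3^2 where zeta_3 = e^(2*pi*i/3). The splitting field is Q(r, zeta_3). [Q(r):Q] = 3 and [Q(zeta_3):Q] = 2 with gcd = 1, so [Q(r, zeta_3):Q] = 3 * 2 = 6.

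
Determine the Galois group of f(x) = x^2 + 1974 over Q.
Gal(K/Q) = Z/2Z (cyclic of order 2)

x^2 + 1974 is irreducible over Q since -1974 is not a rational square. The splitting field Q(sqrt(-1974)) has degree 2 over Q, and its unique nontrivial automorphism is sqrt(-1974) ↦ -sqrt(-1974). Hence Gal(Q(sqrt(-1974))/Q) = Z/2Z.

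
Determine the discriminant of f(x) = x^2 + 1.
Δ = -4

For a quadratic a x^2 + b x + c the discriminant is Δ = b^2 - 4ac = (0)^2 - 4*(1)*(1) = 0 - (4) = -4.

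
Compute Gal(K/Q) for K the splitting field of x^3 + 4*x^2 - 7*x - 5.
Gal(K/Q) = S_3 (symmetric group of order 6)

Compute the discriminant of x^3 + (4)*x^2 + (-7)*x + (-5): Δ = 5281. Since Δ is not a rational square, the Galois group is not contained in A_3; it must be the full S_3 (irreducibility of the cubic rules out anything smaller).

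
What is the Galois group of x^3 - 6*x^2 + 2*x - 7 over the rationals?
Gal(K/Q) = S_3 (symmetric group of order 6)

Compute the discriminant of x^3 + (-6)*x^2 + (2)*x + (-7): Δ = -5747. Since Δ is not a rational square, the Galois group is not contained in A_3; it must be the full S_3 (irreducibility of the cubic rules out anything smaller).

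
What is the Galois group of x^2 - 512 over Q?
Gal(K/Q) = Z/2Z (cyclic of order 2)

x^2 - 512 is irreducible over Q since 512 is not a rational square. The splitting field Q(sqrt(512)) has degree 2 over Q, and its unique nontrivial automorphism is sqrt(512) ↦ -sqrt(512). Hence Gal(Q(sqrt(512))/Q) = Z/2Z.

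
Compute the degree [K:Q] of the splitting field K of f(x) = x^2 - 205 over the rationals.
[K:Q] = 2

The polynomial x^2 - 205 is irreducible over Q since 205 is not a perfect square. Its splitting field is Q(sqrt(205)), which has degree 2 over Q.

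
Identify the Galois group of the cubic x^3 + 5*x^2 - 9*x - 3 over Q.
Gal(K/Q) = S_3 (symmetric group of order 6)

Compute the discriminant of x^3 + (5)*x^2 + (-9)*x + (-3): Δ = 8628. Since Δ is not a rational square, the Galois group is not contained in A_3; it must be the full S_3 (irreducibility of the cubic rules out anything smaller).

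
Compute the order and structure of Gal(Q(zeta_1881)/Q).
|Gal(Q(zeta_1881)/Q)| = phi(1881) = 1080; group ≅ (Z/1881Z)^* ≅ Z/6Z × Z/10Z × Z/18Z

The n-th cyclotomic polynomial Φ_1881(x) is the minimal polynomial of zeta_1881 over Q and has degree phi(1881) = 1080. So Q(zeta_1881) is a degree-1080 Galois extension with Galois group (Z/1881Z)^*. By CRT, (Z/1881Z)^* ≅ (Z/9Z)^* × (Z/11Z)^* × (Z/19Z)^*. Each prime-power unit group is (Z/9Z)^* ≅ Z/6Z; (Z/11Z)^* ≅ Z/10Z; (Z/19Z)^* ≅ Z/18Z. Hence Gal(Q(zeta_1881)/Q) ≅ Z/6Z × Z/10Z × Z/18Z.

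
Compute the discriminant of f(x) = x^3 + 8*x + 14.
Δ = -7340

For a depressed cubic x^3 + p x + q the discriminant is Δ = -4 p^3 - 27 q^2 = -4*(8)^3 - 27*(14)^2 = -2048 - 5292 = -7340.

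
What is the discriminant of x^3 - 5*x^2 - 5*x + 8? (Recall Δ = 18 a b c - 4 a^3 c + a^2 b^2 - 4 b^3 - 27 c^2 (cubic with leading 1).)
Δ = 6997

For x^3 + a x^2 + b x + c the discriminant is Δ = 18 a b c - 4 a^3 c + a^2 b^2 - 4 b^3 - 27 c^2.
Plug a = -5, b = -5, c = 8:
  18*(-5)*(-5)*(8) - 4*(-5)^3*(8) + (-5)^2*(-5)^2 - 4*(-5)^3 - 27*(8)^2
  = 3600 + (4000) + 625 + (500) + (-1728)
  = 6997.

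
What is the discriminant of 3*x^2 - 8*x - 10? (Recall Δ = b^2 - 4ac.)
Δ = 184

For a quadratic a x^2 + b x + c the discriminant is Δ = b^2 - 4ac = (-8)^2 - 4*(3)*(-10) = 64 - (-120) = 184.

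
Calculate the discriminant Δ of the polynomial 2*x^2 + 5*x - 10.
Δ = 105

For a quadratic a x^2 + b x + c the discriminant is Δ = b^2 - 4ac = (5)^2 - 4*(2)*(-10) = 25 - (-80) = 105.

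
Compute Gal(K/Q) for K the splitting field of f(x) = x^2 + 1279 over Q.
Gal(K/Q) = Z/2Z (cyclic of order 2)

x^2 + 1279 is irreducible over Q since -1279 is not a rational square. The splitting field Q(sqrt(-1279)) has degree 2 over Q, and its unique nontrivial automorphism is sqrt(-1279) ↦ -sqrt(-1279). Hence Gal(Q(sqrt(-1279))/Q) = Z/2Z.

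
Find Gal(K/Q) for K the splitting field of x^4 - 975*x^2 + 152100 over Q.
Gal(K/Q) = Z/2Z (cyclic of order 2)

f factors as (x^2 - 195)(x^2 - 780), so the splitting field is K = Q(sqrt(195), sqrt(780)). The squarefree part of 195 is 195 and the squarefree part of 780 is also 195, so sqrt(195) and sqrt(780) are both rational multiples of sqrt(195). Hence Q(sqrt(195)) = Q(sqrt(780)) = Q(sqrt(195)), and the splitting field collapses to a single degree-2 extension with Galois group Z/2Z.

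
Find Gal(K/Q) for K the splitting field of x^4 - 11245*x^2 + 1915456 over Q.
Gal(K/Q) = Z/2Z (cyclic of order 2)

f factors as (x^2 - 11072)(x^2 - 173), so the splitting field is K = Q(sqrt(11072), sqrt(173)). The squarefree part of 11072 is 173 and the squarefree part of 173 is also 173, so sqrt(11072) and sqrt(173) are both rational multiples of sqrt(173). Hence Q(sqrt(11072)) = Q(sqrt(173)) = Q(sqrt(173)), and the splitting field collapses to a single degree-2 extension with Galois group Z/2Z.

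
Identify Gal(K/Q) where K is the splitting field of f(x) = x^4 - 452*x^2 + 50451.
Gal(K/Q) = V_4 (Klein four-group, Z/2Z × Z/2Z)

f factors as (x^2 - 251)(x^2 - 201), so the splitting field is K = Q(sqrt(251), sqrt(201)). The elements 251, 201, 50451 are all non-squares in Q, so sqrt(251) and sqrt(201) generate independent quadratic extensions. Thus [K:Q] = 4 and Gal(K/Q) is generated by the two order-2 automorphisms sqrt(251) ↦ -sqrt(251) and sqrt(201) ↦ -sqrt(201), giving V_4.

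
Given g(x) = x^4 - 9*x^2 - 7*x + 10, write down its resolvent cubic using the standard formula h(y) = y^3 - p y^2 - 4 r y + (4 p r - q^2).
h(y) = y^3 + 9*y^2 - 40*y - 409

Identify coefficients: p = -9, q = -7, r = 10.
Plug into h(y) = y^3 - p y^2 - 4 r y + (4 p r - q^2):
  h(y) = y^3 - (-9) y^2 - 4*(10) y + (4*(-9)*(10) - (-7)^2)
       = y^3 + (9) y^2 + (-40) y + (-409).
Simplifying: h(y) = y^3 + 9*y^2 - 40*y - 409.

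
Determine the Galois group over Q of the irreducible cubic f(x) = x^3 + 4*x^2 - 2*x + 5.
Gal(K/Q) = S_3 (symmetric group of order 6)

Compute the discriminant of x^3 + (4)*x^2 + (-2)*x + (5): Δ = -2579. Since Δ is not a rational square, the Galois group is not contained in A_3; it must be the full S_3 (irreducibility of the cubic rules out anything smaller).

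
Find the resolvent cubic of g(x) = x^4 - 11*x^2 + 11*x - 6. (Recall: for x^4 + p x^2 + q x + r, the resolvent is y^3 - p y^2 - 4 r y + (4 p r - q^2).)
h(y) = y^3 + 11*y^2 + 24*y + 143

Identify coefficients: p = -11, q = 11, r = -6.
Plug into h(y) = y^3 - p y^2 - 4 r y + (4 p r - q^2):
  h(y) = y^3 - (-11) y^2 - 4*(-6) y + (4*(-11)*(-6) - (11)^2)
       = y^3 + (11) y^2 + (24) y + (143).
Simplifying: h(y) = y^3 + 11*y^2 + 24*y + 143.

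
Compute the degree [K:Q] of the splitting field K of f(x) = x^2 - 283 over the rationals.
[K:Q] = 2

The polynomial x^2 - 283 is irreducible over Q since 283 is not a perfect square. Its splitting field is Q(sqrt(283)), which has degree 2 over Q.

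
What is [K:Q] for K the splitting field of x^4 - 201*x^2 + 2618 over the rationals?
[K:Q] = 4

f factors as (x^2 - 187)(x^2 - 14); the splitting field is K = Q(sqrt(187), sqrt(14)). Since 187, 14, and 2618 are all non-squares in Q, the three subfields Q(sqrt(187)), Q(sqrt(14)), Q(sqrt(2618)) are distinct degree-2 extensions, so [K:Q] = 4 (Klein four Galois group).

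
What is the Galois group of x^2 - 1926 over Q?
Gal(K/Q) = Z/2Z (cyclic of order 2)

x^2 - 1926 is irreducible over Q since 1926 is not a rational square. The splitting field Q(sqrt(1926)) has degree 2 over Q, and its unique nontrivial automorphism is sqrt(1926) ↦ -sqrt(1926). Hence Gal(Q(sqrt(1926))/Q) = Z/2Z.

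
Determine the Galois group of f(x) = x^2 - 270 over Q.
Gal(K/Q) = Z/2Z (cyclic of order 2)

x^2 - 270 is irreducible over Q since 270 is not a rational square. The splitting field Q(sqrt(270)) has degree 2 over Q, and its unique nontrivial automorphism is sqrt(270) ↦ -sqrt(270). Hence Gal(Q(sqrt(270))/Q) = Z/2Z.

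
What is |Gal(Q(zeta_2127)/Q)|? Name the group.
|Gal(Q(zeta_2127)/Q)| = phi(2127) = 1416; group ≅ (Z/2127Z)^* ≅ Z/2Z × Z/708Z

The n-th cyclotomic polynomial Φ_2127(x) is the minimal polynomial of zeta_2127 over Q and has degree phi(2127) = 1416. So Q(zeta_2127) is a degree-1416 Galois extension with Galois group (Z/2127Z)^*. By CRT, (Z/2127Z)^* ≅ (Z/3Z)^* × (Z/709Z)^*. Each prime-power unit group is (Z/3Z)^* ≅ Z/2Z; (Z/709Z)^* ≅ Z/708Z. Hence Gal(Q(zeta_2127)/Q) ≅ Z/2Z × Z/708Z.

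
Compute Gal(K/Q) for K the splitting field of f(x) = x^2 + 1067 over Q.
Gal(K/Q) = Z/2Z (cyclic of order 2)

x^2 + 1067 is irreducible over Q since -1067 is not a rational square. The splitting field Q(sqrt(-1067)) has degree 2 over Q, and its unique nontrivial automorphism is sqrt(-1067) ↦ -sqrt(-1067). Hence Gal(Q(sqrt(-1067))/Q) = Z/2Z.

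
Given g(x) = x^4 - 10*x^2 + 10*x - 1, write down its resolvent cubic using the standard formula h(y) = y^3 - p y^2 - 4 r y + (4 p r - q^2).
h(y) = y^3 + 10*y^2 + 4*y - 60

Identify coefficients: p = -10, q = 10, r = -1.
Plug into h(y) = y^3 - p y^2 - 4 r y + (4 p r - q^2):
  h(y) = y^3 - (-10) y^2 - 4*(-1) y + (4*(-10)*(-1) - (10)^2)
       = y^3 + (10) y^2 + (4) y + (-60).
Simplifying: h(y) = y^3 + 10*y^2 + 4*y - 60.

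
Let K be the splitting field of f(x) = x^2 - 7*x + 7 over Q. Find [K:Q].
[K:Q] = 2

The discriminant of x^2 + (-7)*x + (7) is b^2 - 4c = 49 - (28) = 21. Since 21 is not a perfect square in Q, the polynomial is irreducible over Q. Its two roots generate a degree-2 extension, so [K:Q] = 2.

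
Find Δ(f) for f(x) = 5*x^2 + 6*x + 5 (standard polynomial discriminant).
Δ = -64

For a quadratic a x^2 + b x + c the discriminant is Δ = b^2 - 4ac = (6)^2 - 4*(5)*(5) = 36 - (100) = -64.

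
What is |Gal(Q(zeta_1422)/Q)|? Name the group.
|Gal(Q(zeta_1422)/Q)| = phi(1422) = 468; group ≅ (Z/1422Z)^* ≅ Z/6Z × Z/78Z

The n-th cyclotomic polynomial Φ_1422(x) is the minimal polynomial of zeta_1422 over Q and has degree phi(1422) = 468. So Q(zeta_1422) is a degree-468 Galois extension with Galois group (Z/1422Z)^*. By CRT, (Z/1422Z)^* ≅ (Z/2Z)^* × (Z/9Z)^* × (Z/79Z)^*. Each prime-power unit group is (Z/2Z)^* ≅ trivial group (order 1); (Z/9Z)^* ≅ Z/6Z; (Z/79Z)^* ≅ Z/78Z. Hence Gal(Q(zeta_1422)/Q) ≅ Z/6Z × Z/78Z.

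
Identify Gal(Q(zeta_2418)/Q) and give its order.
|Gal(Q(zeta_2418)/Q)| = phi(2418) = 720; group ≅ (Z/2418Z)^* ≅ Z/2Z × Z/12Z × Z/30Z

The n-th cyclotomic polynomial Φ_2418(x) is the minimal polynomial of zeta_2418 over Q and has degree phi(2418) = 720. So Q(zeta_2418) is a degree-720 Galois extension with Galois group (Z/2418Z)^*. By CRT, (Z/2418Z)^* ≅ (Z/2Z)^* × (Z/3Z)^* × (Z/13Z)^* × (Z/31Z)^*. Each prime-power unit group is (Z/2Z)^* ≅ trivial group (order 1); (Z/3Z)^* ≅ Z/2Z; (Z/13Z)^* ≅ Z/12Z; (Z/31Z)^* ≅ Z/30Z. Hence Gal(Q(zeta_2418)/Q) ≅ Z/2Z × Z/12Z × Z/30Z.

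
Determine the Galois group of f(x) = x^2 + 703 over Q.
Gal(K/Q) = Z/2Z (cyclic of order 2)

x^2 + 703 is irreducible over Q since -703 is not a rational square. The splitting field Q(sqrt(-703)) has degree 2 over Q, and its unique nontrivial automorphism is sqrt(-703) ↦ -sqrt(-703). Hence Gal(Q(sqrt(-703))/Q) = Z/2Z.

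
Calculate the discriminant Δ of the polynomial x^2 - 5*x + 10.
Δ = -15

For a quadratic a x^2 + b x + c the discriminant is Δ = b^2 - 4ac = (-5)^2 - 4*(1)*(10) = 25 - (40) = -15.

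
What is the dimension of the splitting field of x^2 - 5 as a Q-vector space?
[K:Q] = 2

The polynomial x^2 - 5 is irreducible over Q since 5 is not a perfect square. Its splitting field is Q(sqrt(5)), which has degree 2 over Q.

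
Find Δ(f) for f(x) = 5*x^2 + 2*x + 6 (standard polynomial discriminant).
Δ = -116

For a quadratic a x^2 + b x + c the discriminant is Δ = b^2 - 4ac = (2)^2 - 4*(5)*(6) = 4 - (120) = -116.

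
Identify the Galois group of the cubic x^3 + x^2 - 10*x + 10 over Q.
Gal(K/Q) = S_3 (symmetric group of order 6)

Compute the discriminant of x^3 + (1)*x^2 + (-10)*x + (10): Δ = -440. Since Δ is not a rational square, the Galois group is not contained in A_3; it must be the full S_3 (irreducibility of the cubic rules out anything smaller).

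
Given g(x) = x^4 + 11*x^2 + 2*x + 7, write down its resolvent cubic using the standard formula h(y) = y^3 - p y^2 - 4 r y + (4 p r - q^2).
h(y) = y^3 - 11*y^2 - 28*y + 304

Identify coefficients: p = 11, q = 2, r = 7.
Plug into h(y) = y^3 - p y^2 - 4 r y + (4 p r - q^2):
  h(y) = y^3 - (11) y^2 - 4*(7) y + (4*(11)*(7) - (2)^2)
       = y^3 + (-11) y^2 + (-28) y + (304).
Simplifying: h(y) = y^3 - 11*y^2 - 28*y + 304.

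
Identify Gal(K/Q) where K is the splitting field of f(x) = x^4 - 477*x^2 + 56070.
Gal(K/Q) = V_4 (Klein four-group, Z/2Z × Z/2Z)

f factors as (x^2 - 210)(x^2 - 267), so the splitting field is K = Q(sqrt(210), sqrt(267)). The elements 210, 267, 56070 are all non-squares in Q, so sqrt(210) and sqrt(267) generate independent quadratic extensions. Thus [K:Q] = 4 and Gal(K/Q) is generated by the two order-2 automorphisms sqrt(210) ↦ -sqrt(210) and sqrt(267) ↦ -sqrt(267), giving V_4.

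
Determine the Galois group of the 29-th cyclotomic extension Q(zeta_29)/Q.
|Gal(Q(zeta_29)/Q)| = phi(29) = 28; group ≅ (Z/29Z)^* ≅ Z/28Z

The n-th cyclotomic polynomial Φ_29(x) is the minimal polynomial of zeta_29 over Q and has degree phi(29) = 28. So Q(zeta_29) is a degree-28 Galois extension with Galois group (Z/29Z)^*. (Z/29Z)^* is cyclic since 29 is an odd prime power (or 4). Hence Gal(Q(zeta_29)/Q) ≅ Z/28Z.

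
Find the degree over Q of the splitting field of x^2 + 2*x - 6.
[K:Q] = 2

The discriminant of x^2 + (2)*x + (-6) is b^2 - 4c = 4 - (-24) = 28. Since 28 is not a perfect square in Q, the polynomial is irreducible over Q. Its two roots generate a degree-2 extension, so [K:Q] = 2.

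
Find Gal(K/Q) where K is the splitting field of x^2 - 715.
Gal(K/Q) = Z/2Z (cyclic of order 2)

x^2 - 715 is irreducible over Q since 715 is not a rational square. The splitting field Q(sqrt(715)) has degree 2 over Q, and its unique nontrivial automorphism is sqrt(715) ↦ -sqrt(715). Hence Gal(Q(sqrt(715))/Q) = Z/2Z.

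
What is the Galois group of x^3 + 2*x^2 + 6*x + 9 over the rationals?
Gal(K/Q) = S_3 (symmetric group of order 6)

Compute the discriminant of x^3 + (2)*x^2 + (6)*x + (9): Δ = -1251. Since Δ is not a rational square, the Galois group is not contained in A_3; it must be the full S_3 (irreducibility of the cubic rules out anything smaller).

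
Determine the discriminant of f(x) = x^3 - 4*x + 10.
Δ = -2444

For a depressed cubic x^3 + p x + q the discriminant is Δ = -4 p^3 - 27 q^2 = -4*(-4)^3 - 27*(10)^2 = 256 - 2700 = -2444.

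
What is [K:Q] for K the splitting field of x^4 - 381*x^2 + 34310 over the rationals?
[K:Q] = 4

f factors as (x^2 - 235)(x^2 - 146); the splitting field is K = Q(sqrt(235), sqrt(146)). Since 235, 146, and 34310 are all non-squares in Q, the three subfields Q(sqrt(235)), Q(sqrt(146)), Q(sqrt(34310)) are distinct degree-2 extensions, so [K:Q] = 4 (Klein four Galois group).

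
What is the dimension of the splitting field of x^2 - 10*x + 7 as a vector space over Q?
[K:Q] = 2

The discriminant of x^2 + (-10)*x + (7) is b^2 - 4c = 100 - (28) = 72. Since 72 is not a perfect square in Q, the polynomial is irreducible over Q. Its two roots generate a degree-2 extension, so [K:Q] = 2.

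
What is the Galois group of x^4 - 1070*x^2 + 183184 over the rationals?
Gal(K/Q) = Z/2Z (cyclic of order 2)

f factors as (x^2 - 214)(x^2 - 856), so the splitting field is K = Q(sqrt(214), sqrt(856)). The squarefree part of 214 is 214 and the squarefree part of 856 is also 214, so sqrt(214) and sqrt(856) are both rational multiples of sqrt(214). Hence Q(sqrt(214)) = Q(sqrt(856)) = Q(sqrt(214)), and the splitting field collapses to a single degree-2 extension with Galois group Z/2Z.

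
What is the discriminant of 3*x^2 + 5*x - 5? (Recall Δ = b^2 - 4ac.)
Δ = 85

For a quadratic a x^2 + b x + c the discriminant is Δ = b^2 - 4ac = (5)^2 - 4*(3)*(-5) = 25 - (-60) = 85.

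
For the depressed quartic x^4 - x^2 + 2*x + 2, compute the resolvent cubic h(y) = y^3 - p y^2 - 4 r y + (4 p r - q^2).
h(y) = y^3 + y^2 - 8*y - 12

Identify coefficients: p = -1, q = 2, r = 2.
Plug into h(y) = y^3 - p y^2 - 4 r y + (4 p r - q^2):
  h(y) = y^3 - (-1) y^2 - 4*(2) y + (4*(-1)*(2) - (2)^2)
       = y^3 + (1) y^2 + (-8) y + (-12).
Simplifying: h(y) = y^3 + y^2 - 8*y - 12.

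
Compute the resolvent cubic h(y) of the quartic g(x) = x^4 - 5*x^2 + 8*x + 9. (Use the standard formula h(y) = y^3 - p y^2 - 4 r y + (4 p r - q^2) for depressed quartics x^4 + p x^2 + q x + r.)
h(y) = y^3 + 5*y^2 - 36*y - 244

Identify coefficients: p = -5, q = 8, r = 9.
Plug into h(y) = y^3 - p y^2 - 4 r y + (4 p r - q^2):
  h(y) = y^3 - (-5) y^2 - 4*(9) y + (4*(-5)*(9) - (8)^2)
       = y^3 + (5) y^2 + (-36) y + (-244).
Simplifying: h(y) = y^3 + 5*y^2 - 36*y - 244.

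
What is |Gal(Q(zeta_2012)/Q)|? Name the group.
|Gal(Q(zeta_2012)/Q)| = phi(2012) = 1004; group ≅ (Z/2012Z)^* ≅ Z/2Z × Z/502Z

The n-th cyclotomic polynomial Φ_2012(x) is the minimal polynomial of zeta_2012 over Q and has degree phi(2012) = 1004. So Q(zeta_2012) is a degree-1004 Galois extension with Galois group (Z/2012Z)^*. By CRT, (Z/2012Z)^* ≅ (Z/4Z)^* × (Z/503Z)^*. Each prime-power unit group is (Z/4Z)^* ≅ Z/2Z; (Z/503Z)^* ≅ Z/502Z. Hence Gal(Q(zeta_2012)/Q) ≅ Z/2Z × Z/502Z.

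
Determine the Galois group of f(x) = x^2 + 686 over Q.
Gal(K/Q) = Z/2Z (cyclic of order 2)

x^2 + 686 is irreducible over Q since -686 is not a rational square. The splitting field Q(sqrt(-686)) has degree 2 over Q, and its unique nontrivial automorphism is sqrt(-686) ↦ -sqrt(-686). Hence Gal(Q(sqrt(-686))/Q) = Z/2Z.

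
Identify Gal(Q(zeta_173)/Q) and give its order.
|Gal(Q(zeta_173)/Q)| = phi(173) = 172; group ≅ (Z/173Z)^* ≅ Z/172Z

The n-th cyclotomic polynomial Φ_173(x) is the minimal polynomial of zeta_173 over Q and has degree phi(173) = 172. So Q(zeta_173) is a degree-172 Galois extension with Galois group (Z/173Z)^*. (Z/173Z)^* is cyclic since 173 is an odd prime power (or 4). Hence Gal(Q(zeta_173)/Q) ≅ Z/172Z.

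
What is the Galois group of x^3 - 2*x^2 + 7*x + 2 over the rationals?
Gal(K/Q) = S_3 (symmetric group of order 6)

Compute the discriminant of x^3 + (-2)*x^2 + (7)*x + (2): Δ = -1724. Since Δ is not a rational square, the Galois group is not contained in A_3; it must be the full S_3 (irreducibility of the cubic rules out anything smaller).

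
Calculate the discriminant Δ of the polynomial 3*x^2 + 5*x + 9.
Δ = -83

For a quadratic a x^2 + b x + c the discriminant is Δ = b^2 - 4ac = (5)^2 - 4*(3)*(9) = 25 - (108) = -83.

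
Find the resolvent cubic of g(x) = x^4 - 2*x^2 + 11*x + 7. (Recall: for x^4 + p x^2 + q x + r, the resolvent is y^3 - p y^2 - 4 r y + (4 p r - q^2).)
h(y) = y^3 + 2*y^2 - 28*y - 177

Identify coefficients: p = -2, q = 11, r = 7.
Plug into h(y) = y^3 - p y^2 - 4 r y + (4 p r - q^2):
  h(y) = y^3 - (-2) y^2 - 4*(7) y + (4*(-2)*(7) - (11)^2)
       = y^3 + (2) y^2 + (-28) y + (-177).
Simplifying: h(y) = y^3 + 2*y^2 - 28*y - 177.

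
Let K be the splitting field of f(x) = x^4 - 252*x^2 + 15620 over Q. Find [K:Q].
[K:Q] = 4

f factors as (x^2 - 142)(x^2 - 110); the splitting field is K = Q(sqrt(142), sqrt(110)). Since 142, 110, and 15620 are all non-squares in Q, the three subfields Q(sqrt(142)), Q(sqrt(110)), Q(sqrt(15620)) are distinct degree-2 extensions, so [K:Q] = 4 (Klein four Galois group).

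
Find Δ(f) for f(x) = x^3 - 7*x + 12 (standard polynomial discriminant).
Δ = -2516

For a depressed cubic x^3 + p x + q the discriminant is Δ = -4 p^3 - 27 q^2 = -4*(-7)^3 - 27*(12)^2 = 1372 - 3888 = -2516.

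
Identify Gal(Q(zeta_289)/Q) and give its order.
|Gal(Q(zeta_289)/Q)| = phi(289) = 272; group ≅ (Z/289Z)^* ≅ Z/272Z

The n-th cyclotomic polynomial Φ_289(x) is the minimal polynomial of zeta_289 over Q and has degree phi(289) = 272. So Q(zeta_289) is a degree-272 Galois extension with Galois group (Z/289Z)^*. (Z/289Z)^* is cyclic since 289 is an odd prime power (or 4). Hence Gal(Q(zeta_289)/Q) ≅ Z/272Z.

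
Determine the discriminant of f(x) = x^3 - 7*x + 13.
Δ = -3191

For a depressed cubic x^3 + p x + q the discriminant is Δ = -4 p^3 - 27 q^2 = -4*(-7)^3 - 27*(13)^2 = 1372 - 4563 = -3191.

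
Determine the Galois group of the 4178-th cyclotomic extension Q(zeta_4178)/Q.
|Gal(Q(zeta_4178)/Q)| = phi(4178) = 2088; group ≅ (Z/4178Z)^* ≅ Z/2088Z

The n-th cyclotomic polynomial Φ_4178(x) is the minimal polynomial of zeta_4178 over Q and has degree phi(4178) = 2088. So Q(zeta_4178) is a degree-2088 Galois extension with Galois group (Z/4178Z)^*. By CRT, (Z/4178Z)^* ≅ (Z/2Z)^* × (Z/2089Z)^*. Each prime-power unit group is (Z/2Z)^* ≅ trivial group (order 1); (Z/2089Z)^* ≅ Z/2088Z. Hence Gal(Q(zeta_4178)/Q) ≅ Z/2088Z.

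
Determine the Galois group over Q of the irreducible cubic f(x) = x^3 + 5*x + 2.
Gal(K/Q) = S_3 (symmetric group of order 6)

Compute the discriminant of x^3 + (0)*x^2 + (5)*x + (2): Δ = -608. Since Δ is not a rational square, the Galois group is not contained in A_3; it must be the full S_3 (irreducibility of the cubic rules out anything smaller).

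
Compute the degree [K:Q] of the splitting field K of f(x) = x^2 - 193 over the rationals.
[K:Q] = 2

The polynomial x^2 - 193 is irreducible over Q since 193 is not a perfect square. Its splitting field is Q(sqrt(193)), which has degree 2 over Q.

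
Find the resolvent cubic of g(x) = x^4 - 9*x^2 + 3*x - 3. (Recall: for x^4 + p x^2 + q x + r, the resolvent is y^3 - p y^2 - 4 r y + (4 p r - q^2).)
h(y) = y^3 + 9*y^2 + 12*y + 99

Identify coefficients: p = -9, q = 3, r = -3.
Plug into h(y) = y^3 - p y^2 - 4 r y + (4 p r - q^2):
  h(y) = y^3 - (-9) y^2 - 4*(-3) y + (4*(-9)*(-3) - (3)^2)
       = y^3 + (9) y^2 + (12) y + (99).
Simplifying: h(y) = y^3 + 9*y^2 + 12*y + 99.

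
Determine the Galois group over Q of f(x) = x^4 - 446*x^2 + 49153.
Gal(K/Q) = V_4 (Klein four-group, Z/2Z × Z/2Z)

f factors as (x^2 - 247)(x^2 - 199), so the splitting field is K = Q(sqrt(247), sqrt(199)). The elements 247, 199, 49153 are all non-squares in Q, so sqrt(247) and sqrt(199) generate independent quadratic extensions. Thus [K:Q] = 4 and Gal(K/Q) is generated by the two order-2 automorphisms sqrt(247) ↦ -sqrt(247) and sqrt(199) ↦ -sqrt(199), giving V_4.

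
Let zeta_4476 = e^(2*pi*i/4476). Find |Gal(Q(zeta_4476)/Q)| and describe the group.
|Gal(Q(zeta_4476)/Q)| = phi(4476) = 1488; group ≅ (Z/4476Z)^* ≅ Z/2Z × Z/2Z × Z/372Z

The n-th cyclotomic polynomial Φ_4476(x) is the minimal polynomial of zeta_4476 over Q and has degree phi(4476) = 1488. So Q(zeta_4476) is a degree-1488 Galois extension with Galois group (Z/4476Z)^*. By CRT, (Z/4476Z)^* ≅ (Z/4Z)^* × (Z/3Z)^* × (Z/373Z)^*. Each prime-power unit group is (Z/4Z)^* ≅ Z/2Z; (Z/3Z)^* ≅ Z/2Z; (Z/373Z)^* ≅ Z/372Z. Hence Gal(Q(zeta_4476)/Q) ≅ Z/2Z × Z/2Z × Z/372Z.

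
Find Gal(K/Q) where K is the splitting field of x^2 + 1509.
Gal(K/Q) = Z/2Z (cyclic of order 2)

x^2 + 1509 is irreducible over Q since -1509 is not a rational square. The splitting field Q(sqrt(-1509)) has degree 2 over Q, and its unique nontrivial automorphism is sqrt(-1509) ↦ -sqrt(-1509). Hence Gal(Q(sqrt(-1509))/Q) = Z/2Z.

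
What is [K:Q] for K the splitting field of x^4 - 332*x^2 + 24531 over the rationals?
[K:Q] = 4

f factors as (x^2 - 111)(x^2 - 221); the splitting field is K = Q(sqrt(111), sqrt(221)). Since 111, 221, and 24531 are all non-squares in Q, the three subfields Q(sqrt(111)), Q(sqrt(221)), Q(sqrt(24531)) are distinct degree-2 extensions, so [K:Q] = 4 (Klein four Galois group).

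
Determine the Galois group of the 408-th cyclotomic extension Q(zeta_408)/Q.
|Gal(Q(zeta_408)/Q)| = phi(408) = 128; group ≅ (Z/408Z)^* ≅ Z/2Z × Z/2Z × Z/2Z × Z/16Z

The n-th cyclotomic polynomial Φ_408(x) is the minimal polynomial of zeta_408 over Q and has degree phi(408) = 128. So Q(zeta_408) is a degree-128 Galois extension with Galois group (Z/408Z)^*. By CRT, (Z/408Z)^* ≅ (Z/8Z)^* × (Z/3Z)^* × (Z/17Z)^*. Each prime-power unit group is (Z/8Z)^* ≅ Z/2Z × Z/2Z; (Z/3Z)^* ≅ Z/2Z; (Z/17Z)^* ≅ Z/16Z. Hence Gal(Q(zeta_408)/Q) ≅ Z/2Z × Z/2Z × Z/2Z × Z/16Z.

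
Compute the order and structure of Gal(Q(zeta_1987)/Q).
|Gal(Q(zeta_1987)/Q)| = phi(1987) = 1986; group ≅ (Z/1987Z)^* ≅ Z/1986Z

The n-th cyclotomic polynomial Φ_1987(x) is the minimal polynomial of zeta_1987 over Q and has degree phi(1987) = 1986. So Q(zeta_1987) is a degree-1986 Galois extension with Galois group (Z/1987Z)^*. (Z/1987Z)^* is cyclic since 1987 is an odd prime power (or 4). Hence Gal(Q(zeta_1987)/Q) ≅ Z/1986Z.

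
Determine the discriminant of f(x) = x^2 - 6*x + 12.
Δ = -12

For a quadratic a x^2 + b x + c the discriminant is Δ = b^2 - 4ac = (-6)^2 - 4*(1)*(12) = 36 - (48) = -12.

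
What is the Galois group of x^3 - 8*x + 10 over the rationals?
Gal(K/Q) = S_3 (symmetric group of order 6)

Compute the discriminant of x^3 + (0)*x^2 + (-8)*x + (10): Δ = -652. Since Δ is not a rational square, the Galois group is not contained in A_3; it must be the full S_3 (irreducibility of the cubic rules out anything smaller).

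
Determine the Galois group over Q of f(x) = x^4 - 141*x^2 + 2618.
Gal(K/Q) = V_4 (Klein four-group, Z/2Z × Z/2Z)

f factors as (x^2 - 22)(x^2 - 119), so the splitting field is K = Q(sqrt(22), sqrt(119)). The elements 22, 119, 2618 are all non-squares in Q, so sqrt(22) and sqrt(119) generate independent quadratic extensions. Thus [K:Q] = 4 and Gal(K/Q) is generated by the two order-2 automorphisms sqrt(22) ↦ -sqrt(22) and sqrt(119) ↦ -sqrt(119), giving V_4.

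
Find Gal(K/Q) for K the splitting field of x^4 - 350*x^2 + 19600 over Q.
Gal(K/Q) = Z/2Z (cyclic of order 2)

f factors as (x^2 - 280)(x^2 - 70), so the splitting field is K = Q(sqrt(280), sqrt(70)). The squarefree part of 280 is 70 and the squarefree part of 70 is also 70, so sqrt(280) and sqrt(70) are both rational multiples of sqrt(70). Hence Q(sqrt(280)) = Q(sqrt(70)) = Q(sqrt(70)), and the splitting field collapses to a single degree-2 extension with Galois group Z/2Z.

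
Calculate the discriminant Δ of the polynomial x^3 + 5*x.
Δ = -500

For a depressed cubic x^3 + p x + q the discriminant is Δ = -4 p^3 - 27 q^2 = -4*(5)^3 - 27*(0)^2 = -500 - 0 = -500.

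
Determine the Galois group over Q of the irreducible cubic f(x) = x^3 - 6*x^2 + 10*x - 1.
Gal(K/Q) = S_3 (symmetric group of order 6)

Compute the discriminant of x^3 + (-6)*x^2 + (10)*x + (-1): Δ = -211. Since Δ is not a rational square, the Galois group is not contained in A_3; it must be the full S_3 (irreducibility of the cubic rules out anything smaller).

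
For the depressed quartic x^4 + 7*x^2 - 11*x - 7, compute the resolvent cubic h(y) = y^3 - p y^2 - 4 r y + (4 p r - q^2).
h(y) = y^3 - 7*y^2 + 28*y - 317

Identify coefficients: p = 7, q = -11, r = -7.
Plug into h(y) = y^3 - p y^2 - 4 r y + (4 p r - q^2):
  h(y) = y^3 - (7) y^2 - 4*(-7) y + (4*(7)*(-7) - (-11)^2)
       = y^3 + (-7) y^2 + (28) y + (-317).
Simplifying: h(y) = y^3 - 7*y^2 + 28*y - 317.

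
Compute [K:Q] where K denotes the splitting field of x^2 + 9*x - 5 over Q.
[K:Q] = 2

The discriminant of x^2 + (9)*x + (-5) is b^2 - 4c = 81 - (-20) = 101. Since 101 is not a perfect square in Q, the polynomial is irreducible over Q. Its two roots generate a degree-2 extension, so [K:Q] = 2.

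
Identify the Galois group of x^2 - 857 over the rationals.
Gal(K/Q) = Z/2Z (cyclic of order 2)

x^2 - 857 is irreducible over Q since 857 is not a rational square. The splitting field Q(sqrt(857)) has degree 2 over Q, and its unique nontrivial automorphism is sqrt(857) ↦ -sqrt(857). Hence Gal(Q(sqrt(857))/Q) = Z/2Z.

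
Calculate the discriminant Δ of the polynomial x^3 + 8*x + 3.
Δ = -2291

For a depressed cubic x^3 + p x + q the discriminant is Δ = -4 p^3 - 27 q^2 = -4*(8)^3 - 27*(3)^2 = -2048 - 243 = -2291.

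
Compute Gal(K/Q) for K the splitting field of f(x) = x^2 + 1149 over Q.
Gal(K/Q) = Z/2Z (cyclic of order 2)

x^2 + 1149 is irreducible over Q since -1149 is not a rational square. The splitting field Q(sqrt(-1149)) has degree 2 over Q, and its unique nontrivial automorphism is sqrt(-1149) ↦ -sqrt(-1149). Hence Gal(Q(sqrt(-1149))/Q) = Z/2Z.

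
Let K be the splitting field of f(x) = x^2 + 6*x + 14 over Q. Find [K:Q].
[K:Q] = 2

The discriminant of x^2 + (6)*x + (14) is b^2 - 4c = 36 - (56) = -20. Since -20 is not a perfect square in Q, the polynomial is irreducible over Q. Its two roots generate a degree-2 extension, so [K:Q] = 2.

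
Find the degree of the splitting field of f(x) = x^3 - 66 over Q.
[K:Q] = 6

x^3 - 66 has one real root r = 66^(1/3) and two complex roots r*zeta_3, r*zeta_3^2 where zeta_3 = e^(2*pi*i/3). The splitting field is Q(r, zeta_3). [Q(r):Q] = 3 and [Q(zeta_3):Q] = 2 with gcd = 1, so [Q(r, zeta_3):Q] = 3 * 2 = 6.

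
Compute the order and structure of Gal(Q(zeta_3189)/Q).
|Gal(Q(zeta_3189)/Q)| = phi(3189) = 2124; group ≅ (Z/3189Z)^* ≅ Z/2Z × Z/1062Z

The n-th cyclotomic polynomial Φ_3189(x) is the minimal polynomial of zeta_3189 over Q and has degree phi(3189) = 2124. So Q(zeta_3189) is a degree-2124 Galois extension with Galois group (Z/3189Z)^*. By CRT, (Z/3189Z)^* ≅ (Z/3Z)^* × (Z/1063Z)^*. Each prime-power unit group is (Z/3Z)^* ≅ Z/2Z; (Z/1063Z)^* ≅ Z/1062Z. Hence Gal(Q(zeta_3189)/Q) ≅ Z/2Z × Z/1062Z.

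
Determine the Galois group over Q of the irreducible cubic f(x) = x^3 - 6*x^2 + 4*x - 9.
Gal(K/Q) = S_3 (symmetric group of order 6)

Compute the discriminant of x^3 + (-6)*x^2 + (4)*x + (-9): Δ = -5755. Since Δ is not a rational square, the Galois group is not contained in A_3; it must be the full S_3 (irreducibility of the cubic rules out anything smaller).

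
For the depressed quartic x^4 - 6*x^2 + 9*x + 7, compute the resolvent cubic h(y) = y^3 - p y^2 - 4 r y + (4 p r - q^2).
h(y) = y^3 + 6*y^2 - 28*y - 249

Identify coefficients: p = -6, q = 9, r = 7.
Plug into h(y) = y^3 - p y^2 - 4 r y + (4 p r - q^2):
  h(y) = y^3 - (-6) y^2 - 4*(7) y + (4*(-6)*(7) - (9)^2)
       = y^3 + (6) y^2 + (-28) y + (-249).
Simplifying: h(y) = y^3 + 6*y^2 - 28*y - 249.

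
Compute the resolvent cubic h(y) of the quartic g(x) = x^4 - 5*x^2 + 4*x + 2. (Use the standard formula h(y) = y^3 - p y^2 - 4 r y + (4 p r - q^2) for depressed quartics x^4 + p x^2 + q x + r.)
h(y) = y^3 + 5*y^2 - 8*y - 56

Identify coefficients: p = -5, q = 4, r = 2.
Plug into h(y) = y^3 - p y^2 - 4 r y + (4 p r - q^2):
  h(y) = y^3 - (-5) y^2 - 4*(2) y + (4*(-5)*(2) - (4)^2)
       = y^3 + (5) y^2 + (-8) y + (-56).
Simplifying: h(y) = y^3 + 5*y^2 - 8*y - 56.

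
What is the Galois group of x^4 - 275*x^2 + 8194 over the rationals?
Gal(K/Q) = V_4 (Klein four-group, Z/2Z × Z/2Z)

f factors as (x^2 - 241)(x^2 - 34), so the splitting field is K = Q(sqrt(241), sqrt(34)). The elements 241, 34, 8194 are all non-squares in Q, so sqrt(241) and sqrt(34) generate independent quadratic extensions. Thus [K:Q] = 4 and Gal(K/Q) is generated by the two order-2 automorphisms sqrt(241) ↦ -sqrt(241) and sqrt(34) ↦ -sqrt(34), giving V_4.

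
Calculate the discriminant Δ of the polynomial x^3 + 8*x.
Δ = -2048

For a depressed cubic x^3 + p x + q the discriminant is Δ = -4 p^3 - 27 q^2 = -4*(8)^3 - 27*(0)^2 = -2048 - 0 = -2048.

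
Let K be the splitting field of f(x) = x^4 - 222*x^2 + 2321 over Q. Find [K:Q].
[K:Q] = 4

f factors as (x^2 - 11)(x^2 - 211); the splitting field is K = Q(sqrt(11), sqrt(211)). Since 11, 211, and 2321 are all non-squares in Q, the three subfields Q(sqrt(11)), Q(sqrt(211)), Q(sqrt(2321)) are distinct degree-2 extensions, so [K:Q] = 4 (Klein four Galois group).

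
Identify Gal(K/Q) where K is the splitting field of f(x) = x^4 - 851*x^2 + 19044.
Gal(K/Q) = Z/2Z (cyclic of order 2)

f factors as (x^2 - 23)(x^2 - 828), so the splitting field is K = Q(sqrt(23), sqrt(828)). The squarefree part of 23 is 23 and the squarefree part of 828 is also 23, so sqrt(23) and sqrt(828) are both rational multiples of sqrt(23). Hence Q(sqrt(23)) = Q(sqrt(828)) = Q(sqrt(23)), and the splitting field collapses to a single degree-2 extension with Galois group Z/2Z.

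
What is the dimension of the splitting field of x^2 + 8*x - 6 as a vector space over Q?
[K:Q] = 2

The discriminant of x^2 + (8)*x + (-6) is b^2 - 4c = 64 - (-24) = 88. Since 88 is not a perfect square in Q, the polynomial is irreducible over Q. Its two roots generate a degree-2 extension, so [K:Q] = 2.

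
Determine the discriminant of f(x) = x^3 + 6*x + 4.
Δ = -1296

For a depressed cubic x^3 + p x + q the discriminant is Δ = -4 p^3 - 27 q^2 = -4*(6)^3 - 27*(4)^2 = -864 - 432 = -1296.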